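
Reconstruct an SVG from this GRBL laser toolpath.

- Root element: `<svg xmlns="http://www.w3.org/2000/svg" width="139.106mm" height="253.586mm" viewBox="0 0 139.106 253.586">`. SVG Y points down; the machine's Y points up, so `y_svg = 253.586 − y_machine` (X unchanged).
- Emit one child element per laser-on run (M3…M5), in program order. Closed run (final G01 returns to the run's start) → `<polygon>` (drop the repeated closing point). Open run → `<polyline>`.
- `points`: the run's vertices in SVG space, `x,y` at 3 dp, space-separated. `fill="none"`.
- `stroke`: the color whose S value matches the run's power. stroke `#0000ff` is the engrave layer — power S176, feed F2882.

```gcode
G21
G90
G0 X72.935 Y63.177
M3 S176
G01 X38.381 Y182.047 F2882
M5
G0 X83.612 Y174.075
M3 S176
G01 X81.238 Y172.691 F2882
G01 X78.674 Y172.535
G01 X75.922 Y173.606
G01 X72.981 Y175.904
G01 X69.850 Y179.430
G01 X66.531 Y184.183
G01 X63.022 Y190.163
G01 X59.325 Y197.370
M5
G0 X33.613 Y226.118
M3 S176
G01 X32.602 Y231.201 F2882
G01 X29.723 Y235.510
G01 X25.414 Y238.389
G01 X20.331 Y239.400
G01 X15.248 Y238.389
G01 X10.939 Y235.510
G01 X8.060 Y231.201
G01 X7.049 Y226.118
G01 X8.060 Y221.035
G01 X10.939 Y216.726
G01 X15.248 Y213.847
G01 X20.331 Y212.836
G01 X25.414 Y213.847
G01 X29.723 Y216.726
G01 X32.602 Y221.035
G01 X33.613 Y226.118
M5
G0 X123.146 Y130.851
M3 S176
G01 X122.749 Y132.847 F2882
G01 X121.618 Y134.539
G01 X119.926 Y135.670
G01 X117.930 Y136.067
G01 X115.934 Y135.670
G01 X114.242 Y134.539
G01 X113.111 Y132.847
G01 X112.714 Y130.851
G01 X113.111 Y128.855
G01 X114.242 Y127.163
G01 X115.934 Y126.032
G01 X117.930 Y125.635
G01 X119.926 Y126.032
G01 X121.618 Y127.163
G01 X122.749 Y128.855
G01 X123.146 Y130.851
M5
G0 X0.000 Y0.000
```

<svg xmlns="http://www.w3.org/2000/svg" width="139.106mm" height="253.586mm" viewBox="0 0 139.106 253.586">
  <polyline points="72.935,190.409 38.381,71.539" fill="none" stroke="#0000ff"/>
  <polyline points="83.612,79.511 81.238,80.895 78.674,81.051 75.922,79.980 72.981,77.682 69.850,74.156 66.531,69.403 63.022,63.423 59.325,56.216" fill="none" stroke="#0000ff"/>
  <polygon points="33.613,27.468 32.602,22.385 29.723,18.076 25.414,15.197 20.331,14.186 15.248,15.197 10.939,18.076 8.060,22.385 7.049,27.468 8.060,32.551 10.939,36.860 15.248,39.739 20.331,40.750 25.414,39.739 29.723,36.860 32.602,32.551" fill="none" stroke="#0000ff"/>
  <polygon points="123.146,122.735 122.749,120.739 121.618,119.047 119.926,117.916 117.930,117.519 115.934,117.916 114.242,119.047 113.111,120.739 112.714,122.735 113.111,124.731 114.242,126.423 115.934,127.554 117.930,127.951 119.926,127.554 121.618,126.423 122.749,124.731" fill="none" stroke="#0000ff"/>
</svg>

y_svg = 253.586 − y_m. Every run uses S176, so all elements get stroke `#0000ff` (engrave).

[1] open run; points: 72.935,190.409 38.381,71.539

[2] open run; points: 83.612,79.511 81.238,80.895 78.674,81.051 75.922,79.980 72.981,77.682 69.850,74.156 66.531,69.403 63.022,63.423 59.325,56.216

[3] closed run; points: 33.613,27.468 32.602,22.385 29.723,18.076 25.414,15.197 20.331,14.186 15.248,15.197 10.939,18.076 8.060,22.385 7.049,27.468 8.060,32.551 10.939,36.860 15.248,39.739 20.331,40.750 25.414,39.739 29.723,36.860 32.602,32.551

[4] closed run; points: 123.146,122.735 122.749,120.739 121.618,119.047 119.926,117.916 117.930,117.519 115.934,117.916 114.242,119.047 113.111,120.739 112.714,122.735 113.111,124.731 114.242,126.423 115.934,127.554 117.930,127.951 119.926,127.554 121.618,126.423 122.749,124.731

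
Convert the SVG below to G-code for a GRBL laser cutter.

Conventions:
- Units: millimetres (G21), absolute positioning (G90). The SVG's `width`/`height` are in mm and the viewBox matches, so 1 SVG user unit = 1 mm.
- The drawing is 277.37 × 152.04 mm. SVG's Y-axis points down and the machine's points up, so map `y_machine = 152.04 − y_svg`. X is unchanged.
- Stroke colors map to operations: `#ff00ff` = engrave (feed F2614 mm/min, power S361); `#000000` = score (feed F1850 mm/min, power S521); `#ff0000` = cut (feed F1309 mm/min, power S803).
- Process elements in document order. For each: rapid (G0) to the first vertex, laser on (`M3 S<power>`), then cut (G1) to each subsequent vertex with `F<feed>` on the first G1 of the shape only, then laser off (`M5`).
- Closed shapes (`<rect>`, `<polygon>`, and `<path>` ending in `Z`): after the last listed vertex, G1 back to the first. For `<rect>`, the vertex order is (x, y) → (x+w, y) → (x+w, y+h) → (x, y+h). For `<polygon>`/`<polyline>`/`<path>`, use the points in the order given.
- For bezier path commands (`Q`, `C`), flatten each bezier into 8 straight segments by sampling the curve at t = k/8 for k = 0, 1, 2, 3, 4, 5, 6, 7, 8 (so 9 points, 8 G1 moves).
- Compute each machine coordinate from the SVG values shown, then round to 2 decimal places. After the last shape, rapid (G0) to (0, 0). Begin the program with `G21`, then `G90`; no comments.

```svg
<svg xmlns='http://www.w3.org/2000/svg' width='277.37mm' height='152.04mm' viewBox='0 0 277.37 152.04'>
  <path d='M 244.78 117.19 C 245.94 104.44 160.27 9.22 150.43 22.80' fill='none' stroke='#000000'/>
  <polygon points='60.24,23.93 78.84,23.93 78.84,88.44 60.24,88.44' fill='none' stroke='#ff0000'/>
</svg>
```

G21
G90
G0 X244.78 Y34.85
M3 S521
G1 X241.46 Y43.12 F1850
G1 X231.91 Y56.89
G1 X218.03 Y73.90
G1 X201.73 Y91.92
G1 X184.91 Y108.70
G1 X169.49 Y122.01
G1 X157.36 Y129.61
G1 X150.43 Y129.24
M5
G0 X60.24 Y128.11
M3 S803
G1 X78.84 Y128.11 F1309
G1 X78.84 Y63.60
G1 X60.24 Y63.60
G1 X60.24 Y128.11
M5
G0 X0.00 Y0.00

Since the viewBox matches the mm dimensions, user units are millimetres directly. The only transform is the Y-flip y_m = 152.04 − y_svg.

Shape 1 is a cubic bezier drawn with `<path>`. Its stroke #000000 means score at S521, F1850. After flipping Y the toolpath is (244.78,34.85) → (241.46,43.12) → (231.91,56.89) → (218.03,73.90) → (201.73,91.92) → (184.91,108.70) → (169.49,122.01) → (157.36,129.61) → (150.43,129.24).

Shape 2 is a rectangle drawn with `<polygon>`. Its stroke #ff0000 means cut at S803, F1309. After flipping Y the toolpath is (60.24,128.11) → (78.84,128.11) → (78.84,63.60) → (60.24,63.60) → (60.24,128.11), returning to the start.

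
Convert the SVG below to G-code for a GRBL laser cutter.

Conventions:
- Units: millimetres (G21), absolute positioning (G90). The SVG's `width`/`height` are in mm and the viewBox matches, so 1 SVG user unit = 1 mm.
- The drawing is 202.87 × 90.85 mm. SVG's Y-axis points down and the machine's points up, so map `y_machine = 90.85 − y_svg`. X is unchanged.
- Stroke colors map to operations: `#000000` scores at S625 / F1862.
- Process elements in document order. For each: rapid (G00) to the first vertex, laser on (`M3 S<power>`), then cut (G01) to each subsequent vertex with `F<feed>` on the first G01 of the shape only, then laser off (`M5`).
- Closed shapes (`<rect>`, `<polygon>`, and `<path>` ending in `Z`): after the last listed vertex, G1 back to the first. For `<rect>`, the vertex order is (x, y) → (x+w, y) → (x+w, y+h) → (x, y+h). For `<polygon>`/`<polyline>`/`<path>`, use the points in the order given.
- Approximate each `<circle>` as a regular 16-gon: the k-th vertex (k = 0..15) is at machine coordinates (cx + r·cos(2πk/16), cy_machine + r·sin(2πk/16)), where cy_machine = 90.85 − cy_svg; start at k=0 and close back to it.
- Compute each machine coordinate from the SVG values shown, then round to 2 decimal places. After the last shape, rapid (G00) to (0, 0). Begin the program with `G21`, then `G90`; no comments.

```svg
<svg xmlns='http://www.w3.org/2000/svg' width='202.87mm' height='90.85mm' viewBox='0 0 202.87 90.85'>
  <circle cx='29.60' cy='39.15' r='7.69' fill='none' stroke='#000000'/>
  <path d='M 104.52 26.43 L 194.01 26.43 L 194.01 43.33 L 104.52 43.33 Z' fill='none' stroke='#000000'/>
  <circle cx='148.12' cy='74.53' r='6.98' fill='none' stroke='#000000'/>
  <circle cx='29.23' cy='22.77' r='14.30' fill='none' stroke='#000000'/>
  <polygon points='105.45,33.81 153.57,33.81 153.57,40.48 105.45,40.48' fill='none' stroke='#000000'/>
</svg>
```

G21
G90
G00 X37.29 Y51.70
M3 S625
G01 X36.70 Y54.64 F1862
G01 X35.04 Y57.14
G01 X32.54 Y58.80
G01 X29.60 Y59.39
G01 X26.66 Y58.80
G01 X24.16 Y57.14
G01 X22.50 Y54.64
G01 X21.91 Y51.70
G01 X22.50 Y48.76
G01 X24.16 Y46.26
G01 X26.66 Y44.60
G01 X29.60 Y44.01
G01 X32.54 Y44.60
G01 X35.04 Y46.26
G01 X36.70 Y48.76
G01 X37.29 Y51.70
M5
G00 X104.52 Y64.42
M3 S625
G01 X194.01 Y64.42 F1862
G01 X194.01 Y47.52
G01 X104.52 Y47.52
G01 X104.52 Y64.42
M5
G00 X155.10 Y16.32
M3 S625
G01 X154.57 Y18.99 F1862
G01 X153.06 Y21.26
G01 X150.79 Y22.77
G01 X148.12 Y23.30
G01 X145.45 Y22.77
G01 X143.18 Y21.26
G01 X141.67 Y18.99
G01 X141.14 Y16.32
G01 X141.67 Y13.65
G01 X143.18 Y11.38
G01 X145.45 Y9.87
G01 X148.12 Y9.34
G01 X150.79 Y9.87
G01 X153.06 Y11.38
G01 X154.57 Y13.65
G01 X155.10 Y16.32
M5
G00 X43.53 Y68.08
M3 S625
G01 X42.44 Y73.55 F1862
G01 X39.34 Y78.19
G01 X34.70 Y81.29
G01 X29.23 Y82.38
G01 X23.76 Y81.29
G01 X19.12 Y78.19
G01 X16.02 Y73.55
G01 X14.93 Y68.08
G01 X16.02 Y62.61
G01 X19.12 Y57.97
G01 X23.76 Y54.87
G01 X29.23 Y53.78
G01 X34.70 Y54.87
G01 X39.34 Y57.97
G01 X42.44 Y62.61
G01 X43.53 Y68.08
M5
G00 X105.45 Y57.04
M3 S625
G01 X153.57 Y57.04 F1862
G01 X153.57 Y50.37
G01 X105.45 Y50.37
G01 X105.45 Y57.04
M5
G00 X0.00 Y0.00

Since the viewBox matches the mm dimensions, user units are millimetres directly. The only transform is the Y-flip y_m = 90.85 − y_svg.

Shape 1 is a circle drawn with `<circle>`. Its stroke #000000 means score at S625, F1862. After flipping Y the toolpath is (37.29,51.70) → (36.70,54.64) → (35.04,57.14) → (32.54,58.80) → (29.60,59.39) → (26.66,58.80) → (24.16,57.14) → (22.50,54.64) → (21.91,51.70) → (22.50,48.76) → (24.16,46.26) → (26.66,44.60) → (29.60,44.01) → (32.54,44.60) → (35.04,46.26) → (36.70,48.76) → (37.29,51.70), returning to the start.

Shape 2 is a rectangle drawn with `<path>`. Its stroke #000000 means score at S625, F1862. After flipping Y the toolpath is (104.52,64.42) → (194.01,64.42) → (194.01,47.52) → (104.52,47.52) → (104.52,64.42), returning to the start.

Shape 3 is a circle drawn with `<circle>`. Its stroke #000000 means score at S625, F1862. After flipping Y the toolpath is (155.10,16.32) → (154.57,18.99) → (153.06,21.26) → (150.79,22.77) → (148.12,23.30) → (145.45,22.77) → (143.18,21.26) → (141.67,18.99) → (141.14,16.32) → (141.67,13.65) → (143.18,11.38) → (145.45,9.87) → (148.12,9.34) → (150.79,9.87) → (153.06,11.38) → (154.57,13.65) → (155.10,16.32), returning to the start.

Shape 4 is a circle drawn with `<circle>`. Its stroke #000000 means score at S625, F1862. After flipping Y the toolpath is (43.53,68.08) → (42.44,73.55) → (39.34,78.19) → (34.70,81.29) → (29.23,82.38) → (23.76,81.29) → (19.12,78.19) → (16.02,73.55) → (14.93,68.08) → (16.02,62.61) → (19.12,57.97) → (23.76,54.87) → (29.23,53.78) → (34.70,54.87) → (39.34,57.97) → (42.44,62.61) → (43.53,68.08), returning to the start.

Shape 5 is a rectangle drawn with `<polygon>`. Its stroke #000000 means score at S625, F1862. After flipping Y the toolpath is (105.45,57.04) → (153.57,57.04) → (153.57,50.37) → (105.45,50.37) → (105.45,57.04), returning to the start.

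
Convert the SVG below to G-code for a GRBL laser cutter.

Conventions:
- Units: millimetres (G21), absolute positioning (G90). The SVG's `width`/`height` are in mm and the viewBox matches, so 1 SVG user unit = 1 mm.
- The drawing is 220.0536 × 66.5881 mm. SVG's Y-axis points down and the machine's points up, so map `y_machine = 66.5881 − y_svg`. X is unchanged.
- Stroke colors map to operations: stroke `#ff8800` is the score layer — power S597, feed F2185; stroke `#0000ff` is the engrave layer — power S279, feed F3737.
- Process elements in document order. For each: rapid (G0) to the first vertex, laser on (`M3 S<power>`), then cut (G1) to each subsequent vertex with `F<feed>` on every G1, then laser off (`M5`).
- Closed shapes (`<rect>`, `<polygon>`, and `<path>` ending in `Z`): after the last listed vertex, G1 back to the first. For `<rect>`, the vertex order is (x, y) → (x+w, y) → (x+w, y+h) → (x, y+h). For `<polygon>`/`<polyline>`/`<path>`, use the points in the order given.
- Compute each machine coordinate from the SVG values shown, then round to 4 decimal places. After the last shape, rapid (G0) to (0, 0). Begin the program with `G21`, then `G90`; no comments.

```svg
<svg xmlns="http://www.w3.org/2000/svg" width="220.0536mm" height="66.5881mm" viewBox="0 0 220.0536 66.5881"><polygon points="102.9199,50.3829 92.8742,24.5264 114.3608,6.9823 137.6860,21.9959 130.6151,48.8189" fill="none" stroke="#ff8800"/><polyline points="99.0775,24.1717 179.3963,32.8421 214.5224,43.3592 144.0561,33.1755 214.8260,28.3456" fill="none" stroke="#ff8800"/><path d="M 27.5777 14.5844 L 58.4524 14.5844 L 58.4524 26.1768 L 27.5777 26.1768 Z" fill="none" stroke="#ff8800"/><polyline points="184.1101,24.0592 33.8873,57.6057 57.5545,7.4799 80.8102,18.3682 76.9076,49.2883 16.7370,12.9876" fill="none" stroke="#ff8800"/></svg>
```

G21
G90
G0 X102.9199 Y16.2052
M3 S597
G1 X92.8742 Y42.0617 F2185
G1 X114.3608 Y59.6058 F2185
G1 X137.6860 Y44.5922 F2185
G1 X130.6151 Y17.7692 F2185
G1 X102.9199 Y16.2052 F2185
M5
G0 X99.0775 Y42.4164
M3 S597
G1 X179.3963 Y33.7460 F2185
G1 X214.5224 Y23.2289 F2185
G1 X144.0561 Y33.4126 F2185
G1 X214.8260 Y38.2425 F2185
M5
G0 X27.5777 Y52.0037
M3 S597
G1 X58.4524 Y52.0037 F2185
G1 X58.4524 Y40.4113 F2185
G1 X27.5777 Y40.4113 F2185
G1 X27.5777 Y52.0037 F2185
M5
G0 X184.1101 Y42.5289
M3 S597
G1 X33.8873 Y8.9824 F2185
G1 X57.5545 Y59.1082 F2185
G1 X80.8102 Y48.2199 F2185
G1 X76.9076 Y17.2998 F2185
G1 X16.7370 Y53.6005 F2185
M5
G0 X0.0000 Y0.0000

viewBox `0 0 220.0536 66.5881` with mm width/height → 1 unit = 1 mm. Flip: y_m = 66.5881 − y_svg.

**Shape 1** — `<polygon>` regular polygon, stroke `#ff8800` → score (S597, F2185). Machine vertices: (102.9199,16.2052) → (92.8742,42.0617) → (114.3608,59.6058) → (137.6860,44.5922) → (130.6151,17.7692) → (102.9199,16.2052). Closed: final G1 returns to the first vertex.

**Shape 2** — `<polyline>` open polyline, stroke `#ff8800` → score (S597, F2185). Machine vertices: (99.0775,42.4164) → (179.3963,33.7460) → (214.5224,23.2289) → (144.0561,33.4126) → (214.8260,38.2425). Open path.

**Shape 3** — `<path>` rectangle, stroke `#ff8800` → score (S597, F2185). Machine vertices: (27.5777,52.0037) → (58.4524,52.0037) → (58.4524,40.4113) → (27.5777,40.4113) → (27.5777,52.0037). Closed: final G1 returns to the first vertex.

**Shape 4** — `<polyline>` open polyline, stroke `#ff8800` → score (S597, F2185). Machine vertices: (184.1101,42.5289) → (33.8873,8.9824) → (57.5545,59.1082) → (80.8102,48.2199) → (76.9076,17.2998) → (16.7370,53.6005). Open path.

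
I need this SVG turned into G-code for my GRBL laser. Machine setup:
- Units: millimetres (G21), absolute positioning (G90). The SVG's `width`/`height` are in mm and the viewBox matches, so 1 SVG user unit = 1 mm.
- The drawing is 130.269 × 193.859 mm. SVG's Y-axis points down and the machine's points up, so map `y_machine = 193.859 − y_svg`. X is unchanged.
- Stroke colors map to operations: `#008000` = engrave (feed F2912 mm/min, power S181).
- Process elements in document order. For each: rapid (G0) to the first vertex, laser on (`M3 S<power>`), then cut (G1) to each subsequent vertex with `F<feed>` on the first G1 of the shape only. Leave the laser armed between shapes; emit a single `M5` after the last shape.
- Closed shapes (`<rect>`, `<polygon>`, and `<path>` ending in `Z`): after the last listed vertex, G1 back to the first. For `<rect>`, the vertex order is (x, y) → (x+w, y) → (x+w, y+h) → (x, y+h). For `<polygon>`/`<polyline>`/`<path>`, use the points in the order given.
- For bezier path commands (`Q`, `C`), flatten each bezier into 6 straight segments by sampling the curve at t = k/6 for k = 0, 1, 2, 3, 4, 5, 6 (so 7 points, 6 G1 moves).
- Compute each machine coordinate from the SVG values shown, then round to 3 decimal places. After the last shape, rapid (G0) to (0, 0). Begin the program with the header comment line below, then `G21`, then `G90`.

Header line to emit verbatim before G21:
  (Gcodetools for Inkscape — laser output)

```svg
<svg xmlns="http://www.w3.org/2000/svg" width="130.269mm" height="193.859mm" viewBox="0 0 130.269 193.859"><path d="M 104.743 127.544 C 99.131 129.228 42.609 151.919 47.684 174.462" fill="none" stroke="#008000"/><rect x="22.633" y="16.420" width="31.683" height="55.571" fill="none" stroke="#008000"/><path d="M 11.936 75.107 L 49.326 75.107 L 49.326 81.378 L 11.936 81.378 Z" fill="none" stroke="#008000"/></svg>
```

(Gcodetools for Inkscape — laser output)
G21
G90
G0 X104.743 Y66.315
M3 S181
G1 X98.215 Y63.820 F2912
G1 X86.328 Y58.412
G1 X72.206 Y50.678
G1 X58.974 Y41.206
G1 X49.759 Y30.583
G1 X47.684 Y19.397
G0 X22.633 Y177.439
M3 S181
G1 X54.316 Y177.439 F2912
G1 X54.316 Y121.868
G1 X22.633 Y121.868
G1 X22.633 Y177.439
G0 X11.936 Y118.752
M3 S181
G1 X49.326 Y118.752 F2912
G1 X49.326 Y112.481
G1 X11.936 Y112.481
G1 X11.936 Y118.752
M5
G0 X0.000 Y0.000

Since the viewBox matches the mm dimensions, user units are millimetres directly. The only transform is the Y-flip y_m = 193.859 − y_svg.

Shape 1 is a cubic bezier drawn with `<path>`. Its stroke #008000 means engrave at S181, F2912. After flipping Y the toolpath is (104.743,66.315) → (98.215,63.820) → (86.328,58.412) → (72.206,50.678) → (58.974,41.206) → (49.759,30.583) → (47.684,19.397).

Shape 2 is a rectangle drawn with `<rect>`. Its stroke #008000 means engrave at S181, F2912. After flipping Y the toolpath is (22.633,177.439) → (54.316,177.439) → (54.316,121.868) → (22.633,121.868) → (22.633,177.439), returning to the start.

Shape 3 is a rectangle drawn with `<path>`. Its stroke #008000 means engrave at S181, F2912. After flipping Y the toolpath is (11.936,118.752) → (49.326,118.752) → (49.326,112.481) → (11.936,112.481) → (11.936,118.752), returning to the start.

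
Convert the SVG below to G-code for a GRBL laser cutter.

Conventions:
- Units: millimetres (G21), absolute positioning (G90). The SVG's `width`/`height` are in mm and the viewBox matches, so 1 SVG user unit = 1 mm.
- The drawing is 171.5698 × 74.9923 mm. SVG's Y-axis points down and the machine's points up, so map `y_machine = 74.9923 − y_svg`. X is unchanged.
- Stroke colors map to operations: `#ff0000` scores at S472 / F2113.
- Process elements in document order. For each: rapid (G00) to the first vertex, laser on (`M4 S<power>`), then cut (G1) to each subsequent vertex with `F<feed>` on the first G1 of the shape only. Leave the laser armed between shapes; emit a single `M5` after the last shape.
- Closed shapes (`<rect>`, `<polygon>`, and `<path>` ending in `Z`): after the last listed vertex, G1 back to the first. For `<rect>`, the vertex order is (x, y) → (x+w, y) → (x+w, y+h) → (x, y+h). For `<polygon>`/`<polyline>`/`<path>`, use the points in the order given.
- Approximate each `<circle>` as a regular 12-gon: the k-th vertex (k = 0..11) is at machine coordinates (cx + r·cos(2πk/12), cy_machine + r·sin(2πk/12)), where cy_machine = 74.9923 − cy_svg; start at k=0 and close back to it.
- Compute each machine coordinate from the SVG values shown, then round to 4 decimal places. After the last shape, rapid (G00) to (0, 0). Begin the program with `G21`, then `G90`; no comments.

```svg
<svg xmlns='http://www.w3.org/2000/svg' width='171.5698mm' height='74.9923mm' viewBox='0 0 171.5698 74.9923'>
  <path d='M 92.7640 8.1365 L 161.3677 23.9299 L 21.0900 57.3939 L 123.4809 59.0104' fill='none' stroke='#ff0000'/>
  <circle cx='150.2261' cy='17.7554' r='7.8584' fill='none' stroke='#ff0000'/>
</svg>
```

G21
G90
G00 X92.7640 Y66.8558
M4 S472
G1 X161.3677 Y51.0624 F2113
G1 X21.0900 Y17.5984
G1 X123.4809 Y15.9819
G00 X158.0845 Y57.2369
M4 S472
G1 X157.0317 Y61.1661 F2113
G1 X154.1553 Y64.0425
G1 X150.2261 Y65.0953
G1 X146.2969 Y64.0425
G1 X143.4205 Y61.1661
G1 X142.3677 Y57.2369
G1 X143.4205 Y53.3077
G1 X146.2969 Y50.4313
G1 X150.2261 Y49.3785
G1 X154.1553 Y50.4313
G1 X157.0317 Y53.3077
G1 X158.0845 Y57.2369
M5
G00 X0.0000 Y0.0000

1 u = 1 mm; y_m = 74.9923 − y.

[1] `<path>` open polyline, #ff0000→score S472 F2113: (92.7640,66.8558) → (161.3677,51.0624) → (21.0900,17.5984) → (123.4809,15.9819)

[2] `<circle>` circle, #ff0000→score S472 F2113: (158.0845,57.2369) → (157.0317,61.1661) → (154.1553,64.0425) → (150.2261,65.0953) → (146.2969,64.0425) → (143.4205,61.1661) → (142.3677,57.2369) → (143.4205,53.3077) → (146.2969,50.4313) → (150.2261,49.3785) → (154.1553,50.4313) → (157.0317,53.3077) → (158.0845,57.2369) (closed)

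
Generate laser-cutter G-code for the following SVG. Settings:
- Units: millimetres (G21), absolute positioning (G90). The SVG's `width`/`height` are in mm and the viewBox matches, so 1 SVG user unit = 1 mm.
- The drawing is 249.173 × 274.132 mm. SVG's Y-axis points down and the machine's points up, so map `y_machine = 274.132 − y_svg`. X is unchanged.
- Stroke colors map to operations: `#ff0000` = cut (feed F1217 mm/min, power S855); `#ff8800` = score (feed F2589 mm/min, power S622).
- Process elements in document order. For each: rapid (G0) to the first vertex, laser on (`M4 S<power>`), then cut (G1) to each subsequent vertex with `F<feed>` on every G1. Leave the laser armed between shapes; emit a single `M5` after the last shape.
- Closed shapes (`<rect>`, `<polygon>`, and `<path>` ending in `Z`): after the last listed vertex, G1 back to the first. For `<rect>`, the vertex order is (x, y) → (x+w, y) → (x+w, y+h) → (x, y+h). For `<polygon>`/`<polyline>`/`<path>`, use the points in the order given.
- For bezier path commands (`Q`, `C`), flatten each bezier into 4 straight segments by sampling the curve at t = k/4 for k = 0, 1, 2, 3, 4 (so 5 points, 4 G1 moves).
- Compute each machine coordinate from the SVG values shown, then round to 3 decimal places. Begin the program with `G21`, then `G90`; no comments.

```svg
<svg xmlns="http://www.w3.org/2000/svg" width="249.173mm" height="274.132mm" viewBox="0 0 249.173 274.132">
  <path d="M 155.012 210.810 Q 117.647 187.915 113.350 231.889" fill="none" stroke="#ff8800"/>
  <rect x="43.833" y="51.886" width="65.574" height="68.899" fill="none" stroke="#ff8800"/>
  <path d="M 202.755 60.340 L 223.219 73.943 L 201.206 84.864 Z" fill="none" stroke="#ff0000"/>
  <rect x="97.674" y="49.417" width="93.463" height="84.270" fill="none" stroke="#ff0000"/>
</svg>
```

viewBox `0 0 249.173 274.132` with mm width/height → 1 unit = 1 mm. Flip: y_m = 274.132 − y_svg.

**Shape 1** — `<path>` quadratic bezier, stroke `#ff8800` → score (S622, F2589). Control points (SVG): P0=(155.012,210.810), P1=(117.647,187.915), P2=(113.350,231.889); sampled at t=k/4. Machine vertices: (155.012,63.322) → (138.396,70.590) → (125.914,69.500) → (117.565,60.051) → (113.350,42.243). Open path.

**Shape 2** — `<rect>` rectangle, stroke `#ff8800` → score (S622, F2589). Machine vertices: (43.833,222.246) → (109.407,222.246) → (109.407,153.347) → (43.833,153.347) → (43.833,222.246). Closed: final G1 returns to the first vertex.

**Shape 3** — `<path>` regular polygon, stroke `#ff0000` → cut (S855, F1217). Machine vertices: (202.755,213.792) → (223.219,200.189) → (201.206,189.268) → (202.755,213.792). Closed: final G1 returns to the first vertex.

**Shape 4** — `<rect>` rectangle, stroke `#ff0000` → cut (S855, F1217). Machine vertices: (97.674,224.715) → (191.137,224.715) → (191.137,140.445) → (97.674,140.445) → (97.674,224.715). Closed: final G1 returns to the first vertex.

G21
G90
G0 X155.012 Y63.322
M4 S622
G1 X138.396 Y70.590 F2589
G1 X125.914 Y69.500 F2589
G1 X117.565 Y60.051 F2589
G1 X113.350 Y42.243 F2589
G0 X43.833 Y222.246
M4 S622
G1 X109.407 Y222.246 F2589
G1 X109.407 Y153.347 F2589
G1 X43.833 Y153.347 F2589
G1 X43.833 Y222.246 F2589
G0 X202.755 Y213.792
M4 S855
G1 X223.219 Y200.189 F1217
G1 X201.206 Y189.268 F1217
G1 X202.755 Y213.792 F1217
G0 X97.674 Y224.715
M4 S855
G1 X191.137 Y224.715 F1217
G1 X191.137 Y140.445 F1217
G1 X97.674 Y140.445 F1217
G1 X97.674 Y224.715 F1217
M5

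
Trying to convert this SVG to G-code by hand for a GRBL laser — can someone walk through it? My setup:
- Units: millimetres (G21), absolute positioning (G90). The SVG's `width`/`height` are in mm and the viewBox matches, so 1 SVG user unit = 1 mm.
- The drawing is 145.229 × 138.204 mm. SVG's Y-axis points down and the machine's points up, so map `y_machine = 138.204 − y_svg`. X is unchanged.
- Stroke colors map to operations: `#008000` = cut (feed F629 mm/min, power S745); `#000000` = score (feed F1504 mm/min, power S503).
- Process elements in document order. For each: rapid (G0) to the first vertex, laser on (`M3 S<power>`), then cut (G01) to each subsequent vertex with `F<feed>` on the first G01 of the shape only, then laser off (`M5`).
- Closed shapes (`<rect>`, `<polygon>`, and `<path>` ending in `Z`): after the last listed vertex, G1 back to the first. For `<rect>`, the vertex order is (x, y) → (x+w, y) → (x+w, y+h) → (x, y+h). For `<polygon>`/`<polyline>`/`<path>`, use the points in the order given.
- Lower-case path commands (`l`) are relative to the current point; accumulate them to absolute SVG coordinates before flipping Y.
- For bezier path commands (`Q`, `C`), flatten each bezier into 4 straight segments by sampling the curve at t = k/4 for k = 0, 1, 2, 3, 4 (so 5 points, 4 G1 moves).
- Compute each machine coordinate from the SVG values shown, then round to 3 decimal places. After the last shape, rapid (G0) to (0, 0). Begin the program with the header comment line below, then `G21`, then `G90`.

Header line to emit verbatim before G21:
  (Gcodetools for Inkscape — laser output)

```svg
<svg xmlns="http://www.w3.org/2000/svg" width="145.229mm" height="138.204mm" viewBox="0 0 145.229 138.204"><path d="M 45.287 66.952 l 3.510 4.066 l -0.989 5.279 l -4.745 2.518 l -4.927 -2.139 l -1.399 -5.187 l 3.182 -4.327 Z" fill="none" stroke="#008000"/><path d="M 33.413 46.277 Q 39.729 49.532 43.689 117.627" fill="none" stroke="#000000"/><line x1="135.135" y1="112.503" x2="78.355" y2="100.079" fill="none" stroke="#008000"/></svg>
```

1 u = 1 mm; y_m = 138.204 − y.

[1] `<path>` regular polygon, #008000→cut S745 F629: (45.287,71.252) → (48.797,67.186) → (47.808,61.907) → (43.063,59.389) → (38.136,61.528) → (36.737,66.715) → (39.919,71.042) → (45.287,71.252) (closed)

[2] `<path>` quadratic bezier, #000000→score S503 F1504: (33.413,91.927) → (36.424,86.247) → (39.140,72.462) → (41.562,50.572) → (43.689,20.577)

[3] `<line>` line segment, #008000→cut S745 F629: (135.135,25.701) → (78.355,38.125)

(Gcodetools for Inkscape — laser output)
G21
G90
G0 X45.287 Y71.252
M3 S745
G01 X48.797 Y67.186 F629
G01 X47.808 Y61.907
G01 X43.063 Y59.389
G01 X38.136 Y61.528
G01 X36.737 Y66.715
G01 X39.919 Y71.042
G01 X45.287 Y71.252
M5
G0 X33.413 Y91.927
M3 S503
G01 X36.424 Y86.247 F1504
G01 X39.140 Y72.462
G01 X41.562 Y50.572
G01 X43.689 Y20.577
M5
G0 X135.135 Y25.701
M3 S745
G01 X78.355 Y38.125 F629
M5
G0 X0.000 Y0.000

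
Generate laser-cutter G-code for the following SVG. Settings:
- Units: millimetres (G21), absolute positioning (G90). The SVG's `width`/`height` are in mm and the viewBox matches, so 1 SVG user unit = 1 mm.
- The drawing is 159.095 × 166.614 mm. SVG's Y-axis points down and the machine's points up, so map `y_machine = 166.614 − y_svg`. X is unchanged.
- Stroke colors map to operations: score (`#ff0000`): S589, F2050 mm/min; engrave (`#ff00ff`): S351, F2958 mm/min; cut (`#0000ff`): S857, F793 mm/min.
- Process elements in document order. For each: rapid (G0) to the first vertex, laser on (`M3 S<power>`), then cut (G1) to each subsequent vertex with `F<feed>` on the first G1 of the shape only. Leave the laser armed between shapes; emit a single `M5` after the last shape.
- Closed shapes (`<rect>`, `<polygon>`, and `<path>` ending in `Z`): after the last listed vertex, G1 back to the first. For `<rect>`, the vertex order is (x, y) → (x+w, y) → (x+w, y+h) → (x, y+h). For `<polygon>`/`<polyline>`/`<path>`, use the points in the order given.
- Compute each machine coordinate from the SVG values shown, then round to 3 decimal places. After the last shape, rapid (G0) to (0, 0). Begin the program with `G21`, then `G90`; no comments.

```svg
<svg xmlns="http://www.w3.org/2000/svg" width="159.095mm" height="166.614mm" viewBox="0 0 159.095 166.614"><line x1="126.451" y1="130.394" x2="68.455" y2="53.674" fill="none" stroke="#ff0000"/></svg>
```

viewBox `0 0 159.095 166.614` with mm width/height → 1 unit = 1 mm. Flip: y_m = 166.614 − y_svg.

**Shape 1** — `<line>` line segment, stroke `#ff0000` → score (S589, F2050). Machine vertices: (126.451,36.220) → (68.455,112.940). Open path.

G21
G90
G0 X126.451 Y36.220
M3 S589
G1 X68.455 Y112.940 F2050
M5
G0 X0.000 Y0.000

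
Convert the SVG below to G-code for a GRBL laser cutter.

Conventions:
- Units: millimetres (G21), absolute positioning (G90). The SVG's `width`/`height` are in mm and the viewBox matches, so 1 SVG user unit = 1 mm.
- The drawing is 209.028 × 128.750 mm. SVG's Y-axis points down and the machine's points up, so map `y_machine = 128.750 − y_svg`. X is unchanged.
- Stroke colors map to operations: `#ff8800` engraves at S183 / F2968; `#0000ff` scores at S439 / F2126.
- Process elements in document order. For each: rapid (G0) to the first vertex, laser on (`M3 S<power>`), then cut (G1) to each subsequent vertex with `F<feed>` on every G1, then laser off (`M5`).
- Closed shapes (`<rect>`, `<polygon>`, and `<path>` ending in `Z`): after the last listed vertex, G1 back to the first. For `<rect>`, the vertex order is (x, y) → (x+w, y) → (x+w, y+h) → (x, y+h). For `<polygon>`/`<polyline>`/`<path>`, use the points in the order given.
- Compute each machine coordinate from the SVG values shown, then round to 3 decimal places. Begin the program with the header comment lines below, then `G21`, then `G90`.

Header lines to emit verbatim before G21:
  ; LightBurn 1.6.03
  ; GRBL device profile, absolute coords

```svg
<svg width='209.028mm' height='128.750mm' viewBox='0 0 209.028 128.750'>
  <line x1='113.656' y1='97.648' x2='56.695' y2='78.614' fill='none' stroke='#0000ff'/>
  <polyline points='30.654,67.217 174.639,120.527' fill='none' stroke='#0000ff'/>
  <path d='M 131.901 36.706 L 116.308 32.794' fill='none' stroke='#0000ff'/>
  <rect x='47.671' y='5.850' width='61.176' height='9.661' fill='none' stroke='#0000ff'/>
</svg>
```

Since the viewBox matches the mm dimensions, user units are millimetres directly. The only transform is the Y-flip y_m = 128.750 − y_svg.

Shape 1 is a line segment drawn with `<line>`. Its stroke #0000ff means score at S439, F2126. After flipping Y the toolpath is (113.656,31.102) → (56.695,50.136).

Shape 2 is a line segment drawn with `<polyline>`. Its stroke #0000ff means score at S439, F2126. After flipping Y the toolpath is (30.654,61.533) → (174.639,8.223).

Shape 3 is a line segment drawn with `<path>`. Its stroke #0000ff means score at S439, F2126. After flipping Y the toolpath is (131.901,92.044) → (116.308,95.956).

Shape 4 is a rectangle drawn with `<rect>`. Its stroke #0000ff means score at S439, F2126. After flipping Y the toolpath is (47.671,122.900) → (108.847,122.900) → (108.847,113.239) → (47.671,113.239) → (47.671,122.900), returning to the start.

; LightBurn 1.6.03
; GRBL device profile, absolute coords
G21
G90
G0 X113.656 Y31.102
M3 S439
G1 X56.695 Y50.136 F2126
M5
G0 X30.654 Y61.533
M3 S439
G1 X174.639 Y8.223 F2126
M5
G0 X131.901 Y92.044
M3 S439
G1 X116.308 Y95.956 F2126
M5
G0 X47.671 Y122.900
M3 S439
G1 X108.847 Y122.900 F2126
G1 X108.847 Y113.239 F2126
G1 X47.671 Y113.239 F2126
G1 X47.671 Y122.900 F2126
M5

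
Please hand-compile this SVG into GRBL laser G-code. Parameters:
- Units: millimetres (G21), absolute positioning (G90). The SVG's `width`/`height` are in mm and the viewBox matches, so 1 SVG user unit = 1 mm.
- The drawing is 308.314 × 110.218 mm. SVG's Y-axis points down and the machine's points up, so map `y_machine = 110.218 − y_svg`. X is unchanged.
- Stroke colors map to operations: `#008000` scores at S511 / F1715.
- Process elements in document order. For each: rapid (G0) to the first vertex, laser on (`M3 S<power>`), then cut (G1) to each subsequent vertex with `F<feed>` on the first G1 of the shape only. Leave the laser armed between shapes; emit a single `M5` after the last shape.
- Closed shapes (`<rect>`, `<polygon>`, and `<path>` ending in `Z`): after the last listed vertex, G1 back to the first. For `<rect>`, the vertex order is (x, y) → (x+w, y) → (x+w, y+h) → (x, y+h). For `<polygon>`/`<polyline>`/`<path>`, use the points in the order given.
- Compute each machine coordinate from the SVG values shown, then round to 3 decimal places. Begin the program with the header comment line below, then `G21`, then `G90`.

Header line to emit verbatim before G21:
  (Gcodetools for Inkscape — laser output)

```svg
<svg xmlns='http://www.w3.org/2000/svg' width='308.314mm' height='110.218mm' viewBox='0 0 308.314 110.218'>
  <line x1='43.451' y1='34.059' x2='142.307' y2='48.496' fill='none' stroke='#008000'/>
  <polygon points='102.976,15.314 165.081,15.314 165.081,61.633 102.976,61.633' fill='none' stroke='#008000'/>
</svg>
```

(Gcodetools for Inkscape — laser output)
G21
G90
G0 X43.451 Y76.159
M3 S511
G1 X142.307 Y61.722 F1715
G0 X102.976 Y94.904
M3 S511
G1 X165.081 Y94.904 F1715
G1 X165.081 Y48.585
G1 X102.976 Y48.585
G1 X102.976 Y94.904
M5

viewBox `0 0 308.314 110.218` with mm width/height → 1 unit = 1 mm. Flip: y_m = 110.218 − y_svg.

**Shape 1** — `<line>` line segment, stroke `#008000` → score (S511, F1715). Machine vertices: (43.451,76.159) → (142.307,61.722). Open path.

**Shape 2** — `<polygon>` rectangle, stroke `#008000` → score (S511, F1715). Machine vertices: (102.976,94.904) → (165.081,94.904) → (165.081,48.585) → (102.976,48.585) → (102.976,94.904). Closed: final G1 returns to the first vertex.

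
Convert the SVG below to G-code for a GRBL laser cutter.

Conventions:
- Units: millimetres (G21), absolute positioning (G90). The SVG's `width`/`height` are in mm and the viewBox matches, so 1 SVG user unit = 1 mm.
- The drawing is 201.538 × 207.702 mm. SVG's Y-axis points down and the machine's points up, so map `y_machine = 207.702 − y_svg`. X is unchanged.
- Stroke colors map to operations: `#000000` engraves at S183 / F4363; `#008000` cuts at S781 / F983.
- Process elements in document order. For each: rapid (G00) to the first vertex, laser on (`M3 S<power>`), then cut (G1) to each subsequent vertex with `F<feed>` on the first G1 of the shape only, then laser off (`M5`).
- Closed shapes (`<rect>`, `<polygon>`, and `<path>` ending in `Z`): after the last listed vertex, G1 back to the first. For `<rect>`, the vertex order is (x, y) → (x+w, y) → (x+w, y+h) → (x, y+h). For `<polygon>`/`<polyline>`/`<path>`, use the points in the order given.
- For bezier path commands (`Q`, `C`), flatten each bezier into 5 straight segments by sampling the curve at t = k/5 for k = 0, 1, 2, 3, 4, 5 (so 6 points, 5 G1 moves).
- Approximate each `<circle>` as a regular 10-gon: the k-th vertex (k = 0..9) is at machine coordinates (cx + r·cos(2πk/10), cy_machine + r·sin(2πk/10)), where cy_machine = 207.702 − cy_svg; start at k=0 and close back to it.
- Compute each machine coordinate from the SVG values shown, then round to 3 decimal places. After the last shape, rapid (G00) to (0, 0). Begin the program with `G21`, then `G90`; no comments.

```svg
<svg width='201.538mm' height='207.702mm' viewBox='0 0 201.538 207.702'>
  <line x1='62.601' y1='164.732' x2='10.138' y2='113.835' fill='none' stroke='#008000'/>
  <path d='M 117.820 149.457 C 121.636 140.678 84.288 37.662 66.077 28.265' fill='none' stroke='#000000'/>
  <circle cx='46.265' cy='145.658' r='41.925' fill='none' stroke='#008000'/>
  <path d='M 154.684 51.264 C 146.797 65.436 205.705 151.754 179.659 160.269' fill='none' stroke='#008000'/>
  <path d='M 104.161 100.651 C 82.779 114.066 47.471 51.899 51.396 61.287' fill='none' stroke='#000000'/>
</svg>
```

G21
G90
G00 X62.601 Y42.970
M3 S781
G1 X10.138 Y93.867 F983
M5
G00 X117.820 Y58.245
M3 S183
G1 X115.652 Y73.318 F4363
G1 X106.500 Y101.991
G1 X93.257 Y135.246
G1 X78.818 Y164.067
G1 X66.077 Y179.437
M5
G00 X88.190 Y62.044
M3 S781
G1 X80.183 Y86.687 F983
G1 X59.221 Y101.917
G1 X33.309 Y101.917
G1 X12.347 Y86.687
G1 X4.340 Y62.044
G1 X12.347 Y37.401
G1 X33.309 Y22.171
G1 X59.221 Y22.171
G1 X80.183 Y37.401
G1 X88.190 Y62.044
M5
G00 X154.684 Y156.438
M3 S781
G1 X156.753 Y140.477 F983
G1 X167.569 Y114.398
G1 X179.848 Y85.400
G1 X186.306 Y60.679
G1 X179.659 Y47.433
M5
G00 X104.161 Y107.051
M3 S183
G1 X90.086 Y106.895 F4363
G1 X75.220 Y117.816
G1 X62.116 Y132.751
G1 X53.324 Y144.638
G1 X51.396 Y146.415
M5
G00 X0.000 Y0.000

1 u = 1 mm; y_m = 207.702 − y.

[1] `<line>` line segment, #008000→cut S781 F983: (62.601,42.970) → (10.138,93.867)

[2] `<path>` cubic bezier, #000000→engrave S183 F4363: (117.820,58.245) → (115.652,73.318) → (106.500,101.991) → (93.257,135.246) → (78.818,164.067) → (66.077,179.437)

[3] `<circle>` circle, #008000→cut S781 F983: (88.190,62.044) → (80.183,86.687) → (59.221,101.917) → (33.309,101.917) → (12.347,86.687) → (4.340,62.044) → (12.347,37.401) → (33.309,22.171) → (59.221,22.171) → (80.183,37.401) → (88.190,62.044) (closed)

[4] `<path>` cubic bezier, #008000→cut S781 F983: (154.684,156.438) → (156.753,140.477) → (167.569,114.398) → (179.848,85.400) → (186.306,60.679) → (179.659,47.433)

[5] `<path>` cubic bezier, #000000→engrave S183 F4363: (104.161,107.051) → (90.086,106.895) → (75.220,117.816) → (62.116,132.751) → (53.324,144.638) → (51.396,146.415)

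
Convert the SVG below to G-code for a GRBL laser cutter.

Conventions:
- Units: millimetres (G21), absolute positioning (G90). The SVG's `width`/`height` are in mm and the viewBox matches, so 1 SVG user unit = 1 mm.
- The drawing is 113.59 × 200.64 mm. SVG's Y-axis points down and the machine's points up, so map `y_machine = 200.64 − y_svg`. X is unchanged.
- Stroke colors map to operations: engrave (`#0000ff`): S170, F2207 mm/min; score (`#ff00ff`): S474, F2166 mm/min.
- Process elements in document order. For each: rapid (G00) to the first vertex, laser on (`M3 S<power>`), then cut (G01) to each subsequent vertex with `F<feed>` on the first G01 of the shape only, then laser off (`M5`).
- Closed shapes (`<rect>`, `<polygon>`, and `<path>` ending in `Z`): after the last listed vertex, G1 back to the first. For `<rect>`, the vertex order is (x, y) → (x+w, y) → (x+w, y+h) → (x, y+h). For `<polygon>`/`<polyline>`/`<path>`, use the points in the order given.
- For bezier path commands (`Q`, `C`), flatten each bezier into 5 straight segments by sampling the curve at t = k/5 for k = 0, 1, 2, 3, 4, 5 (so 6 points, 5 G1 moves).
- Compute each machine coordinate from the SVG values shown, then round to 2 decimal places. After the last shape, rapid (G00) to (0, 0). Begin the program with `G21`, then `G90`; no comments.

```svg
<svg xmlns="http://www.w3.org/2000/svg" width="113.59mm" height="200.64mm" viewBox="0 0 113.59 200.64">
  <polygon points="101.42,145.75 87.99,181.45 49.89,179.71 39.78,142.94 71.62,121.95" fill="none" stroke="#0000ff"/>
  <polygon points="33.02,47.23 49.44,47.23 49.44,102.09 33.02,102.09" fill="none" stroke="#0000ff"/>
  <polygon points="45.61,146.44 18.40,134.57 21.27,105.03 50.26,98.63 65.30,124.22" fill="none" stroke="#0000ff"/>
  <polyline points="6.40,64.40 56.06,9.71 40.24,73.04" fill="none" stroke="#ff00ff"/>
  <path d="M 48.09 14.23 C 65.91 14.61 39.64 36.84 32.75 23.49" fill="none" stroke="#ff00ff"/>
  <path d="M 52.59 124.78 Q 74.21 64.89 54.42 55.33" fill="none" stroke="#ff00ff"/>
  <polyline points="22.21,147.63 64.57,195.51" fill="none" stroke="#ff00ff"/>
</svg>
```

1 u = 1 mm; y_m = 200.64 − y.

[1] `<polygon>` regular polygon, #0000ff→engrave S170 F2207: (101.42,54.89) → (87.99,19.19) → (49.89,20.93) → (39.78,57.70) → (71.62,78.69) → (101.42,54.89) (closed)

[2] `<polygon>` rectangle, #0000ff→engrave S170 F2207: (33.02,153.41) → (49.44,153.41) → (49.44,98.55) → (33.02,98.55) → (33.02,153.41) (closed)

[3] `<polygon>` regular polygon, #0000ff→engrave S170 F2207: (45.61,54.20) → (18.40,66.07) → (21.27,95.61) → (50.26,102.01) → (65.30,76.42) → (45.61,54.20) (closed)

[4] `<polyline>` open polyline, #ff00ff→score S474 F2166: (6.40,136.24) → (56.06,190.93) → (40.24,127.60)

[5] `<path>` cubic bezier, #ff00ff→score S474 F2166: (48.09,186.41) → (54.00,184.02) → (52.37,179.14) → (46.26,174.53) → (38.70,172.95) → (32.75,177.15)

[6] `<path>` quadratic bezier, #ff00ff→score S474 F2166: (52.59,75.86) → (59.58,97.80) → (63.26,115.72) → (63.63,129.61) → (60.68,139.47) → (54.42,145.31)

[7] `<polyline>` line segment, #ff00ff→score S474 F2166: (22.21,53.01) → (64.57,5.13)

G21
G90
G00 X101.42 Y54.89
M3 S170
G01 X87.99 Y19.19 F2207
G01 X49.89 Y20.93
G01 X39.78 Y57.70
G01 X71.62 Y78.69
G01 X101.42 Y54.89
M5
G00 X33.02 Y153.41
M3 S170
G01 X49.44 Y153.41 F2207
G01 X49.44 Y98.55
G01 X33.02 Y98.55
G01 X33.02 Y153.41
M5
G00 X45.61 Y54.20
M3 S170
G01 X18.40 Y66.07 F2207
G01 X21.27 Y95.61
G01 X50.26 Y102.01
G01 X65.30 Y76.42
G01 X45.61 Y54.20
M5
G00 X6.40 Y136.24
M3 S474
G01 X56.06 Y190.93 F2166
G01 X40.24 Y127.60
M5
G00 X48.09 Y186.41
M3 S474
G01 X54.00 Y184.02 F2166
G01 X52.37 Y179.14
G01 X46.26 Y174.53
G01 X38.70 Y172.95
G01 X32.75 Y177.15
M5
G00 X52.59 Y75.86
M3 S474
G01 X59.58 Y97.80 F2166
G01 X63.26 Y115.72
G01 X63.63 Y129.61
G01 X60.68 Y139.47
G01 X54.42 Y145.31
M5
G00 X22.21 Y53.01
M3 S474
G01 X64.57 Y5.13 F2166
M5
G00 X0.00 Y0.00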